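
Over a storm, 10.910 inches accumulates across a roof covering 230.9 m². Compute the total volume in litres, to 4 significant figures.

Depth: 10.910 in × 25.4 = 277.114 mm.
1 mm over 1 m² is 1 L, so volume = 277.114 × 230.9 = 63985.623 L ≈ 63990 L.

63990 litres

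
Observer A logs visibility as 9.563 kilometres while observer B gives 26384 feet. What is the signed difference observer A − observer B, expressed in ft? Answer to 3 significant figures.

4990 ft

observer A: 9.563 km = 31374.67 ft.
Difference: 31374.67 − 26384.00 = 4990 ft.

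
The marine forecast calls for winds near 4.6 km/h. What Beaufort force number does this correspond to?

4.6 km/h = 1.3 m/s, which is Beaufort 1 (light air, 0.3–1.5 m/s).

Beaufort force 1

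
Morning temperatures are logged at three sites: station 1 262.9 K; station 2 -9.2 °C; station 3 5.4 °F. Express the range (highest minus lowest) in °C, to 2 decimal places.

station 1: 262.9 K = -10.250 °C.
station 3: 5.4 °F = -14.778 °C.
Spread: (-9.200) − (-14.778) = 5.578 °C.

5.58 °C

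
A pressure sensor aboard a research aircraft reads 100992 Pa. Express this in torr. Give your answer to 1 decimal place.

1 Pa = 0.00750062 mmHg, so 100992 × 0.00750062 = 757.5 mmHg.

757.5 mmHg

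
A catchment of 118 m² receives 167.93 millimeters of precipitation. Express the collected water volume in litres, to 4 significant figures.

1 mm over 1 m² is 1 L, so volume = 167.93 × 118 = 19815.74 L ≈ 19820 L.

19820 litres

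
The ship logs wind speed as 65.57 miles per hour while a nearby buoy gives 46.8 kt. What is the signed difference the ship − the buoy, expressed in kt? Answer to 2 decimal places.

the ship: 65.57 mph = 56.9788 kt.
Difference: 56.9788 − 46.8000 = 10.18 kt.

10.18 kt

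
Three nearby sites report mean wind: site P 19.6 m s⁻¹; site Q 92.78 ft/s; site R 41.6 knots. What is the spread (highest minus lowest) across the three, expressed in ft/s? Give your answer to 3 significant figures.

site P: 19.6 m/s = 64.304 ft/s.
site R: 41.6 kt = 70.213 ft/s.
Spread: 92.780 − 64.304 = 28.5 ft/s.

28.5 ft/s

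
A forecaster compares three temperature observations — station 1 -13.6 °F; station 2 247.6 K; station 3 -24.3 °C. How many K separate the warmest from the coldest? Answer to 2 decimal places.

station 1: -13.6 °F = -25.333 °C.
station 2: 247.6 K = -25.550 °C.
Spread: (-24.300) − (-25.550) = 1.250 °C.

1.25 K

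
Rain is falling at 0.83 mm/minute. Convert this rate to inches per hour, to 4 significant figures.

1.961 in/hour

0.83 mm/minute × 0.0393701 in/mm × 60 minute/hour = 1.961 in/hour.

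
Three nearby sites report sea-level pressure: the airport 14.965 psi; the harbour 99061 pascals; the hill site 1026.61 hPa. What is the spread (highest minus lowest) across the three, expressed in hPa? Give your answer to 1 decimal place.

the airport: 14.965 psi = 1031.800 hPa.
the harbour: 99061 Pa = 990.610 hPa.
Spread: 1031.800 − 990.610 = 41.2 hPa.

41.2 hPa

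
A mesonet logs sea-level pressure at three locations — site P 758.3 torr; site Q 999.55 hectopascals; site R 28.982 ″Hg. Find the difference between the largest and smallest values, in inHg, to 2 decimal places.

0.87 inHg

site P: 758.3 mmHg = 29.8543 inHg.
site Q: 999.55 hPa = 29.5167 inHg.
Spread: 29.8543 − 28.9820 = 0.87 inHg.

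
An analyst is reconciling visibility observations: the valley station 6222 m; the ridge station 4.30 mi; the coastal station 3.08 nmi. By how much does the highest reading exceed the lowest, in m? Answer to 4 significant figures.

the ridge station: 4.30 SM = 6920.18 m.
the coastal station: 3.08 nmi = 5704.16 m.
Spread: 6920.18 − 5704.16 = 1216 m.

1216 m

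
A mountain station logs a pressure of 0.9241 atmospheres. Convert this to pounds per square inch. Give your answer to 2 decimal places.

13.58 psi

1 atm = 14.6959 psi, so 0.9241 × 14.6959 = 13.58 psi.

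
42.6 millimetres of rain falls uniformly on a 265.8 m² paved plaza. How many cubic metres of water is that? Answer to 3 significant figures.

11.3 cubic metres

1 mm over 1 m² is 1 L, so volume = 42.6 × 265.8 = 11323.08 L = 11.3 m³.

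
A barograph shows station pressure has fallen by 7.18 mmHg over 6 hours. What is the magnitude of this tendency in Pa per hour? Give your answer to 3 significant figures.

160 Pa per hour

7.18 mmHg / 6 h × 133.322 Pa/mmHg = 160 Pa/h.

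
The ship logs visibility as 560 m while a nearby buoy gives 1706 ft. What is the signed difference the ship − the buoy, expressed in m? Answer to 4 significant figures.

the buoy: 1706 ft = 519.9888 m.
Difference: 560.0000 − 519.9888 = 40.01 m.

40.01 m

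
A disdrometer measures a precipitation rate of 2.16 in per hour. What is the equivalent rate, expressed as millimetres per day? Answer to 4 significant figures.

1317 mm/day

2.16 in/hour × 25.4 mm/in × 24 hour/day = 1317 mm/day.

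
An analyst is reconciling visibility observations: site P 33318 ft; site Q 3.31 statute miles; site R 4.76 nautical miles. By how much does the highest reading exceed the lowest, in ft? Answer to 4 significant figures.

site Q: 3.31 SM = 17476.80 ft.
site R: 4.76 nmi = 28922.31 ft.
Spread: 33318.00 − 17476.80 = 15840 ft.

15840 ft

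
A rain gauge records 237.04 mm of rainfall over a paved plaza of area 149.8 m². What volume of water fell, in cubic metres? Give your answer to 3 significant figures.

35.5 cubic metres

1 mm over 1 m² is 1 L, so volume = 237.04 × 149.8 = 35508.592 L = 35.5 m³.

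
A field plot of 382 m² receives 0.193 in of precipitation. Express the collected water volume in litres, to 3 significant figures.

Depth: 0.193 in × 25.4 = 4.9022 mm.
1 mm over 1 m² is 1 L, so volume = 4.9022 × 382 = 1872.6404 L ≈ 1870 L.

1870 litres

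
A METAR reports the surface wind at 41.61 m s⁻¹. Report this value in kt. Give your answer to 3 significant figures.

1 m/s = 1.94384 kt, so 41.61 × 1.94384 = 80.9 kt.

80.9 kt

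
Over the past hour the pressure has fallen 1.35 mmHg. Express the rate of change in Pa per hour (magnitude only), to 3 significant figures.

1.35 mmHg / 1 h × 133.322 Pa/mmHg = 180 Pa/h.

180 Pa per hour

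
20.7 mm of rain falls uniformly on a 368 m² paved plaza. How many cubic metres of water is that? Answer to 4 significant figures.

7.618 cubic metres

1 mm over 1 m² is 1 L, so volume = 20.7 × 368 = 7617.6 L = 7.618 m³.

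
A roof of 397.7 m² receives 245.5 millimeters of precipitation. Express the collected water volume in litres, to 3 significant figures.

1 mm over 1 m² is 1 L, so volume = 245.5 × 397.7 = 97635.35 L ≈ 97600 L.

97600 litres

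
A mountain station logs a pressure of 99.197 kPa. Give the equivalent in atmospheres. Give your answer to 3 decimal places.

1 kPa = 0.00986923 atm, so 99.197 × 0.00986923 = 0.979 atm.

0.979 atm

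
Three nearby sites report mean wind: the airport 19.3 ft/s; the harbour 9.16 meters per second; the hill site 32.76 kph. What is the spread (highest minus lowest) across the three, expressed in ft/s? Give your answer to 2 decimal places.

10.75 ft/s

the harbour: 9.16 m/s = 30.0525 ft/s.
the hill site: 32.76 km/h = 29.8556 ft/s.
Spread: 30.0525 − 19.3000 = 10.75 ft/s.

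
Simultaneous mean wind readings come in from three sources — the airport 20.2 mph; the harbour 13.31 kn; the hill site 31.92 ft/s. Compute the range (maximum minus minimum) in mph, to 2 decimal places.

6.45 mph

the harbour: 13.31 kt = 15.3169 mph.
the hill site: 31.92 ft/s = 21.7636 mph.
Spread: 21.7636 − 15.3169 = 6.45 mph.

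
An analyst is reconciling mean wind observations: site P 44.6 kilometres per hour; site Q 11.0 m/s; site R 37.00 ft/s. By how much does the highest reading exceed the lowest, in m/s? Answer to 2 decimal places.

1.39 m/s

site P: 44.6 km/h = 12.3889 m/s.
site R: 37.00 ft/s = 11.2776 m/s.
Spread: 12.3889 − 11.0000 = 1.39 m/s.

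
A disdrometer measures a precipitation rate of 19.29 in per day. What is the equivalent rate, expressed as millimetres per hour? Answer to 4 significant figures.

19.29 in/day × 25.4 mm/in × 0.0416667 day/hour = 20.42 mm/hour.

20.42 mm/hour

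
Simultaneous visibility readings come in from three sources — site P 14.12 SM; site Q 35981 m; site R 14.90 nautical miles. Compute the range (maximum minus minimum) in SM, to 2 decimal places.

8.24 SM

site Q: 35981 m = 22.3576 SM.
site R: 14.90 nmi = 17.1466 SM.
Spread: 22.3576 − 14.1200 = 8.24 SM.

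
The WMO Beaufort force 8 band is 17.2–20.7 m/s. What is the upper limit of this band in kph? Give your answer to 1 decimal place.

17.2–20.7 m/s × 3.6 = 61.9–74.5 km/h.

74.5 km/h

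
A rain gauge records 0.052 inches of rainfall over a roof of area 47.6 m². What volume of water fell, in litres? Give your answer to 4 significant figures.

62.87 litres

Depth: 0.052 in × 25.4 = 1.3208 mm.
1 mm over 1 m² is 1 L, so volume = 1.3208 × 47.6 = 62.87008 L ≈ 62.87 L.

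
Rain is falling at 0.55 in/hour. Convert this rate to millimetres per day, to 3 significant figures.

0.55 in/hour × 25.4 mm/in × 24 hour/day = 335 mm/day.

335 mm/day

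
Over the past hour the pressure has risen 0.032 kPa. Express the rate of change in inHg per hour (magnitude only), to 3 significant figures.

0.032 kPa / 1 h × 0.2953 inHg/kPa = 0.00945 inHg/h.

0.00945 inHg per hour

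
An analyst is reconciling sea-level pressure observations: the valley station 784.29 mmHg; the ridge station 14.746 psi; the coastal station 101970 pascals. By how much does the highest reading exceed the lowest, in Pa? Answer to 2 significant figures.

the valley station: 784.29 mmHg = 104563.42 Pa.
the ridge station: 14.746 psi = 101670.09 Pa.
Spread: 104563.42 − 101670.09 = 2900 Pa.

2900 Pa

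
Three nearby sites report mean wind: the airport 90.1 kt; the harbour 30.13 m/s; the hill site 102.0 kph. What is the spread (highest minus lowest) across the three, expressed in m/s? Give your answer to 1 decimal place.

the airport: 90.1 kt = 46.351 m/s.
the hill site: 102.0 km/h = 28.333 m/s.
Spread: 46.351 − 28.333 = 18.0 m/s.

18.0 m/s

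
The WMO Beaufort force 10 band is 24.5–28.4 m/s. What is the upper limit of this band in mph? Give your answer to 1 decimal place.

63.5 mph

24.5–28.4 m/s × 2.237 = 54.8–63.5 mph.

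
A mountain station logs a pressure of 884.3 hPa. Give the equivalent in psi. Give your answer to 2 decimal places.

1 hPa = 0.0145038 psi, so 884.3 × 0.0145038 = 12.83 psi.

12.83 psi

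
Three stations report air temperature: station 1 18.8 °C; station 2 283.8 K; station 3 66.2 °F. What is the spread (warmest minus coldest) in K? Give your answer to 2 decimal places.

8.35 K

station 2: 283.8 K = 10.650 °C.
station 3: 66.2 °F = 19.000 °C.
Spread: 19.000 − 10.650 = 8.350 °C.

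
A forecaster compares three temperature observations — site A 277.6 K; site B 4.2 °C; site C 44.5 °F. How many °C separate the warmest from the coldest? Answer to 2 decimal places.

site A: 277.6 K = 4.450 °C.
site C: 44.5 °F = 6.944 °C.
Spread: 6.944 − 4.200 = 2.744 °C.

2.74 °C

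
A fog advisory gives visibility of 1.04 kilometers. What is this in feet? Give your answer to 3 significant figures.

3410 ft

1 km = 3280.84 ft, so 1.04 × 3280.84 = 3410 ft.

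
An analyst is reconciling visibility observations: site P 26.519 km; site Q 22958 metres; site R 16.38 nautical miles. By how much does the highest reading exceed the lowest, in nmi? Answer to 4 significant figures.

3.984 nmi

site P: 26.519 km = 14.31911 nmi.
site Q: 22958 m = 12.39633 nmi.
Spread: 16.38000 − 12.39633 = 3.984 nmi.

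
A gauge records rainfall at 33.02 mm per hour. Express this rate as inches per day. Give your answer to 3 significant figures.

33.02 mm/hour × 0.0393701 in/mm × 24 hour/day = 31.2 in/day.

31.2 in/day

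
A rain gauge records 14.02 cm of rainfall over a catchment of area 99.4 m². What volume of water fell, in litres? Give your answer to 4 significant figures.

13940 litres

Depth: 14.02 cm × 10 = 140.2 mm.
1 mm over 1 m² is 1 L, so volume = 140.2 × 99.4 = 13935.88 L ≈ 13940 L.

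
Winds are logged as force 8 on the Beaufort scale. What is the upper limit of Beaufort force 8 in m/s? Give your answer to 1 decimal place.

Beaufort 8 (gale) spans 17.2–20.7 m/s.

20.7 m/s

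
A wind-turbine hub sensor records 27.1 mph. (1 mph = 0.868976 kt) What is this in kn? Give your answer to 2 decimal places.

1 mph = 0.868976 kt, so 27.1 × 0.868976 = 23.55 kt.

23.55 kt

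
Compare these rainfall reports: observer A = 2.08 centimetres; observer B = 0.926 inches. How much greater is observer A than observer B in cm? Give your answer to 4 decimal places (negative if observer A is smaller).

observer B: 0.926 in = 2.352040 cm.
Difference: 2.080000 − 2.352040 = -0.2720 cm.

-0.2720 cm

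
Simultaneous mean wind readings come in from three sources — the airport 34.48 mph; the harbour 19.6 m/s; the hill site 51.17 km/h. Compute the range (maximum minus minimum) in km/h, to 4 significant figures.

19.39 km/h

the airport: 34.48 mph = 55.4902 km/h.
the harbour: 19.6 m/s = 70.5600 km/h.
Spread: 70.5600 − 51.1700 = 19.39 km/h.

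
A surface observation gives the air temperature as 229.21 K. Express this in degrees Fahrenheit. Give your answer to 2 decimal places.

-47.09 °F

First to °C: -43.94 °C.
Then to °F: -47.09 °F.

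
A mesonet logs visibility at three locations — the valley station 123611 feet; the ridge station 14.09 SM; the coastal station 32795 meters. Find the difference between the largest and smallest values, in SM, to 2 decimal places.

9.32 SM

the valley station: 123611 ft = 23.4112 SM.
the coastal station: 32795 m = 20.3779 SM.
Spread: 23.4112 − 14.0900 = 9.32 SM.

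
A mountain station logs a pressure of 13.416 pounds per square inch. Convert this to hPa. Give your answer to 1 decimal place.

925.0 hPa

1 psi = 68.9476 hPa, so 13.416 × 68.9476 = 925.0 hPa.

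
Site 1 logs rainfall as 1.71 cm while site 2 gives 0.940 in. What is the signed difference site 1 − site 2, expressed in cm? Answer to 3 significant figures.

site 2: 0.940 in = 2.38760 cm.
Difference: 1.71000 − 2.38760 = -0.678 cm.

-0.678 cm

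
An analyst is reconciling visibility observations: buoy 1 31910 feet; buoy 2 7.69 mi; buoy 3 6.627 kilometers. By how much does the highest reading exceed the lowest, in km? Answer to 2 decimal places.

buoy 1: 31910 ft = 9.7262 km.
buoy 2: 7.69 SM = 12.3759 km.
Spread: 12.3759 − 6.6270 = 5.75 km.

5.75 km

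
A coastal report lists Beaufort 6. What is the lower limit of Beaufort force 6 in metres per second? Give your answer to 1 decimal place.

Beaufort 6 (strong breeze) spans 10.8–13.8 m/s.

10.8 m/s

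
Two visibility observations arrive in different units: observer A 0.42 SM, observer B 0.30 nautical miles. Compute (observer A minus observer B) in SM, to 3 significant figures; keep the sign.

observer B: 0.30 nmi = 0.345234 SM.
Difference: 0.420000 − 0.345234 = 0.0748 SM.

0.0748 SM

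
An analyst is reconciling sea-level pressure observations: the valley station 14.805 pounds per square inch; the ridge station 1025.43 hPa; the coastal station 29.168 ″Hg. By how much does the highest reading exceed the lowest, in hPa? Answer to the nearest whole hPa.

the valley station: 14.805 psi = 1020.77 hPa.
the coastal station: 29.168 inHg = 987.74 hPa.
Spread: 1025.43 − 987.74 = 38 hPa.

38 hPa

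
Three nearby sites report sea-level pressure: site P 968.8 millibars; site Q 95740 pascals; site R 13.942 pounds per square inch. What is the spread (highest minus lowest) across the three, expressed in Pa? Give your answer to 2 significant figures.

1100 Pa

site P: 968.8 mb = 96880.00 Pa.
site R: 13.942 psi = 96126.71 Pa.
Spread: 96880.00 − 95740.00 = 1100 Pa.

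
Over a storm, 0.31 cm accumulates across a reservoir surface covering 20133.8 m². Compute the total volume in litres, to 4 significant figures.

62410 litres

Depth: 0.31 cm × 10 = 3.1 mm.
1 mm over 1 m² is 1 L, so volume = 3.1 × 20133.8 = 62414.78 L ≈ 62410 L.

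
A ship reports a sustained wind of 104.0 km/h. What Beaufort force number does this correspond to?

Beaufort force 11

104.0 km/h = 28.9 m/s, which is Beaufort 11 (violent storm, 28.5–32.6 m/s).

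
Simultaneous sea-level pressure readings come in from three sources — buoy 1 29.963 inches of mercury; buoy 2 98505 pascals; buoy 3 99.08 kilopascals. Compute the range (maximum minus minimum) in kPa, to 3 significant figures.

buoy 1: 29.963 inHg = 101.4664 kPa.
buoy 2: 98505 Pa = 98.5050 kPa.
Spread: 101.4664 − 98.5050 = 2.96 kPa.

2.96 kPa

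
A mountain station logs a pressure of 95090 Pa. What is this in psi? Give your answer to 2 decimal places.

13.79 psi

1 Pa = 0.000145038 psi, so 95090 × 0.000145038 = 13.79 psi.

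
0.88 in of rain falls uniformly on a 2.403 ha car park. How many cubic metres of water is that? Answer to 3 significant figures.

537 cubic metres

Depth: 0.88 in × 25.4 = 22.352 mm.
Area: 2.403 ha = 24030 m².
1 mm over 1 m² is 1 L, so volume = 22.352 × 24030 = 537118.56 L = 537 m³.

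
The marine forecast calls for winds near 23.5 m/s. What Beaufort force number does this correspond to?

23.5 m/s lies in the Beaufort 9 band (strong gale, 20.8–24.4 m/s).

Beaufort force 9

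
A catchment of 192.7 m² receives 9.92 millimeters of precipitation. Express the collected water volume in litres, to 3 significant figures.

1 mm over 1 m² is 1 L, so volume = 9.92 × 192.7 = 1911.584 L ≈ 1910 L.

1910 litres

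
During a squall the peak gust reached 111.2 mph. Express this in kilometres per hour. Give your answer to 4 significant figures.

179.0 km/h

1 mph = 1.60934 km/h, so 111.2 × 1.60934 = 179.0 km/h.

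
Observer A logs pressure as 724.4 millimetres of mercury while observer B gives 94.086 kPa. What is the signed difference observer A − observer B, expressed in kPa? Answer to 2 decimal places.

observer A: 724.4 mmHg = 96.5787 kPa.
Difference: 96.5787 − 94.0860 = 2.49 kPa.

2.49 kPa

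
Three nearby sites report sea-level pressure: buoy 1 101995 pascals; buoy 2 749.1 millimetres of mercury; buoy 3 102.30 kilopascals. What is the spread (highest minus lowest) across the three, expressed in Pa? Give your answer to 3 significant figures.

2430 Pa

buoy 2: 749.1 mmHg = 99871.80 Pa.
buoy 3: 102.30 kPa = 102300.00 Pa.
Spread: 102300.00 − 99871.80 = 2430 Pa.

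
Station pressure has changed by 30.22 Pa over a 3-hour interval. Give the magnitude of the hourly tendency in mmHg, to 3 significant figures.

30.22 Pa / 3 h × 0.00750062 mmHg/Pa = 0.0756 mmHg/h.

0.0756 mmHg per hour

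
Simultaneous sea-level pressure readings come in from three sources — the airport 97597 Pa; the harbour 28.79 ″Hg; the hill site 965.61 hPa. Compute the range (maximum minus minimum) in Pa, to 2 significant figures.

1000 Pa

the harbour: 28.79 inHg = 97494.14 Pa.
the hill site: 965.61 hPa = 96561.00 Pa.
Spread: 97597.00 − 96561.00 = 1000 Pa.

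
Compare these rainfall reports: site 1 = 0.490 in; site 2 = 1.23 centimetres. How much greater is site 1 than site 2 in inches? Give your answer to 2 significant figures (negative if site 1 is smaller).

0.0057 in

site 2: 1.23 cm = 0.484252 in.
Difference: 0.490000 − 0.484252 = 0.0057 in.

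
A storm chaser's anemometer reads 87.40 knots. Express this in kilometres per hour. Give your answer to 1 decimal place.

161.9 km/h

1 kt = 1.852 km/h, so 87.40 × 1.852 = 161.9 km/h.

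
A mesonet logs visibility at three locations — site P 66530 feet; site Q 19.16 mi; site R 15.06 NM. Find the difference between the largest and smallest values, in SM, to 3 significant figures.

6.56 SM

site P: 66530 ft = 12.6004 SM.
site R: 15.06 nmi = 17.3307 SM.
Spread: 19.1600 − 12.6004 = 6.56 SM.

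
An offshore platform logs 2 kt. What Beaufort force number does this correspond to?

Beaufort force 1

2 kt lies in the Beaufort 1 band (light air, 1–3 kt).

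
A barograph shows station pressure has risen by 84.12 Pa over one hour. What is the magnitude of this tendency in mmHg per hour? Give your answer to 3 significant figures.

84.12 Pa / 1 h × 0.00750062 mmHg/Pa = 0.631 mmHg/h.

0.631 mmHg per hour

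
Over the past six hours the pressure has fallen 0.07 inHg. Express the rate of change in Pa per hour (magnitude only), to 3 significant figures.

0.07 inHg / 6 h × 3386.39 Pa/inHg = 39.5 Pa/h.

39.5 Pa per hour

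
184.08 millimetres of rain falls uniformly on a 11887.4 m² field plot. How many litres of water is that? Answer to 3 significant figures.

2190000 litres

1 mm over 1 m² is 1 L, so volume = 184.08 × 11887.4 = 2188232.6 L ≈ 2190000 L.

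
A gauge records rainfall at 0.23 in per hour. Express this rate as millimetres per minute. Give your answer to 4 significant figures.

0.09737 mm/minute

0.23 in/hour × 25.4 mm/in × 0.0166667 hour/minute = 0.09737 mm/minute.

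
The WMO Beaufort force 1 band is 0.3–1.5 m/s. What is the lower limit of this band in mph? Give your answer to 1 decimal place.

0.7 mph

0.3–1.5 m/s × 2.237 = 0.7–3.4 mph.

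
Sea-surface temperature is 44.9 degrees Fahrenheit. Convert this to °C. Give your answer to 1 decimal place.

7.2 °C

°C = (°F − 32) × 5/9 = (44.9 − 32) / 1.8 = 7.2 °C.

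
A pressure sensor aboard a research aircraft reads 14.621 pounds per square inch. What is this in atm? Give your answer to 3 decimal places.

0.995 atm

1 psi = 0.068046 atm, so 14.621 × 0.068046 = 0.995 atm.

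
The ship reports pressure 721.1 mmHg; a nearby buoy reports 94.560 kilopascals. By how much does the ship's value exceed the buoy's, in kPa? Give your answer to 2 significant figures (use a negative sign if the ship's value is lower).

1.6 kPa

the ship: 721.1 mmHg = 96.139 kPa.
Difference: 96.139 − 94.560 = 1.6 kPa.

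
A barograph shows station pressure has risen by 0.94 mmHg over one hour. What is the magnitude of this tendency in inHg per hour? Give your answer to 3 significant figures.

0.94 mmHg / 1 h × 0.0393701 inHg/mmHg = 0.0370 inHg/h.

0.0370 inHg per hour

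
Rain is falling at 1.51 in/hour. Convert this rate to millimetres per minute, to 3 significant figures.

0.639 mm/minute

1.51 in/hour × 25.4 mm/in × 0.0166667 hour/minute = 0.639 mm/minute.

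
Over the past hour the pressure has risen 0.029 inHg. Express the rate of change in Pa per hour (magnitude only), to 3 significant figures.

0.029 inHg / 1 h × 3386.39 Pa/inHg = 98.2 Pa/h.

98.2 Pa per hour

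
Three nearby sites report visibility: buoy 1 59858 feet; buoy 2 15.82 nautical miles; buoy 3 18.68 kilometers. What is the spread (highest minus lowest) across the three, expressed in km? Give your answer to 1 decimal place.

buoy 1: 59858 ft = 18.245 km.
buoy 2: 15.82 nmi = 29.299 km.
Spread: 29.299 − 18.245 = 11.1 km.

11.1 km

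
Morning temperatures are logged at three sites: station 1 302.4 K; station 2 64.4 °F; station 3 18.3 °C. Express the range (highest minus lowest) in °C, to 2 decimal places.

11.25 °C

station 1: 302.4 K = 29.250 °C.
station 2: 64.4 °F = 18.000 °C.
Spread: 29.250 − 18.000 = 11.250 °C.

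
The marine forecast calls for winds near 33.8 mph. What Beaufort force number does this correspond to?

Beaufort force 7

33.8 mph = 15.1 m/s, which is Beaufort 7 (near gale, 13.9–17.1 m/s).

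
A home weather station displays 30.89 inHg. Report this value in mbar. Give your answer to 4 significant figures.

1046 mb

1 inHg = 33.8639 mb, so 30.89 × 33.8639 = 1046 mb.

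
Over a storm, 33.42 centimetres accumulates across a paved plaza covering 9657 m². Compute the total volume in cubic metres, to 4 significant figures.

Depth: 33.42 cm × 10 = 334.2 mm.
1 mm over 1 m² is 1 L, so volume = 334.2 × 9657 = 3227369.4 L = 3227 m³.

3227 cubic metres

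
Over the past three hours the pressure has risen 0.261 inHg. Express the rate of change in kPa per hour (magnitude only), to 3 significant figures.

0.295 kPa per hour

0.261 inHg / 3 h × 3.38639 kPa/inHg = 0.295 kPa/h.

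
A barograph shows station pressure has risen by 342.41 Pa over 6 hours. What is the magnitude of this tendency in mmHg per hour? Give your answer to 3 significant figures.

342.41 Pa / 6 h × 0.00750062 mmHg/Pa = 0.428 mmHg/h.

0.428 mmHg per hour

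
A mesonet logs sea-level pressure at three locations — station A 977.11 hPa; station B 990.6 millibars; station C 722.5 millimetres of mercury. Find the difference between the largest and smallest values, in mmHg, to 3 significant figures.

station A: 977.11 hPa = 732.893 mmHg.
station B: 990.6 mb = 743.011 mmHg.
Spread: 743.011 − 722.500 = 20.5 mmHg.

20.5 mmHg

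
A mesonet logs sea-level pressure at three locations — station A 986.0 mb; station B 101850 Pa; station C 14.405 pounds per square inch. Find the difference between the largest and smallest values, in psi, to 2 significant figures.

station A: 986.0 mb = 14.3007 psi.
station B: 101850 Pa = 14.7721 psi.
Spread: 14.7721 − 14.3007 = 0.47 psi.

0.47 psi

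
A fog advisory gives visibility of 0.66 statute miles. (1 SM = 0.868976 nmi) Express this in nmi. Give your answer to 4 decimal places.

0.5735 nmi

1 SM = 0.868976 nmi, so 0.66 × 0.868976 = 0.5735 nmi.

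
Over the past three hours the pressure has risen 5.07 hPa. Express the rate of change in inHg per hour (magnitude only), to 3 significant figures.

0.0499 inHg per hour

5.07 hPa / 3 h × 0.02953 inHg/hPa = 0.0499 inHg/h.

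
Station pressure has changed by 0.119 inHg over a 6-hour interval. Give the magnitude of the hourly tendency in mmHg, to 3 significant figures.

0.119 inHg / 6 h × 25.4 mmHg/inHg = 0.504 mmHg/h.

0.504 mmHg per hour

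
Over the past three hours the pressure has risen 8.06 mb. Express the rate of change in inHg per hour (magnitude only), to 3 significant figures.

0.0793 inHg per hour

8.06 mb / 3 h × 0.02953 inHg/mb = 0.0793 inHg/h.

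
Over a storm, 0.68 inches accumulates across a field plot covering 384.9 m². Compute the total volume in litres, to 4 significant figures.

6648 litres

Depth: 0.68 in × 25.4 = 17.272 mm.
1 mm over 1 m² is 1 L, so volume = 17.272 × 384.9 = 6647.9928 L ≈ 6648 L.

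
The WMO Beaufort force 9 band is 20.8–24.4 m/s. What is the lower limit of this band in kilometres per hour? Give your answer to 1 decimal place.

20.8–24.4 m/s × 3.6 = 74.9–87.8 km/h.

74.9 km/h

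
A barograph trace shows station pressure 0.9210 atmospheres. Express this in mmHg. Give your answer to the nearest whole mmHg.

700 mmHg

1 atm = 760 mmHg, so 0.9210 × 760 = 700 mmHg.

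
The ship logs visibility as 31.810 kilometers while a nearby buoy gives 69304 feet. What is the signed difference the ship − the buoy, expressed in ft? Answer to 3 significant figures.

the ship: 31.810 km = 104363.52 ft.
Difference: 104363.52 − 69304.00 = 35100 ft.

35100 ft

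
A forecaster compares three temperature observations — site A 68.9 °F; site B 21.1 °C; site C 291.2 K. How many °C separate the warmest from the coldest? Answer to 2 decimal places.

3.05 °C

site A: 68.9 °F = 20.500 °C.
site C: 291.2 K = 18.050 °C.
Spread: 21.100 − 18.050 = 3.050 °C.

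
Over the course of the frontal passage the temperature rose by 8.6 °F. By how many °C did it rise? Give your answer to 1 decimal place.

4.8 °C

Converting a difference, only the 9/5 scale factor applies: Δ°C = 8.6 × 0.5556 = 4.8 °C.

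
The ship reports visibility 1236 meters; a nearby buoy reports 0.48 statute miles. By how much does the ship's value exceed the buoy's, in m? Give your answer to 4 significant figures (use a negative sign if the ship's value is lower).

the buoy: 0.48 SM = 772.485 m.
Difference: 1236.000 − 772.485 = 463.5 m.

463.5 m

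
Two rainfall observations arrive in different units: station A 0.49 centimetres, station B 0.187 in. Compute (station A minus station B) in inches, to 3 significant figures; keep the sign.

station A: 0.49 cm = 0.1929134 in.
Difference: 0.1929134 − 0.1870000 = 0.00591 in.

0.00591 in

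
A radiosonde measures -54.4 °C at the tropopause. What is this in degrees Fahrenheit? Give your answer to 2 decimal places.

-65.92 °F

°F = °C × 9/5 + 32 = -54.4 × 1.8 + 32 = -65.92 °F.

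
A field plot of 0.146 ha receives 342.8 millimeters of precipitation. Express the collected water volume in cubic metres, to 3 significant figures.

Area: 0.146 ha = 1460 m².
1 mm over 1 m² is 1 L, so volume = 342.8 × 1460 = 500488 L = 500 m³.

500 cubic metres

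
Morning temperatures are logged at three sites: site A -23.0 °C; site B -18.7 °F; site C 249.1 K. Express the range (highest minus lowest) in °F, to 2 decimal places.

9.30 °F

site B: -18.7 °F = -28.167 °C.
site C: 249.1 K = -24.050 °C.
Spread: (-23.000) − (-28.167) = 5.167 °C = 9.30 °F.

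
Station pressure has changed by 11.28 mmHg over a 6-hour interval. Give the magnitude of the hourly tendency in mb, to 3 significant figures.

2.51 mb per hour

11.28 mmHg / 6 h × 1.33322 mb/mmHg = 2.51 mb/h.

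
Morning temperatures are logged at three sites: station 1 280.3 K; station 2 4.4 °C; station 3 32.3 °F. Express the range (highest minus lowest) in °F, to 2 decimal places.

station 1: 280.3 K = 7.150 °C.
station 3: 32.3 °F = 0.167 °C.
Spread: 7.150 − 0.167 = 6.983 °C = 12.57 °F.

12.57 °F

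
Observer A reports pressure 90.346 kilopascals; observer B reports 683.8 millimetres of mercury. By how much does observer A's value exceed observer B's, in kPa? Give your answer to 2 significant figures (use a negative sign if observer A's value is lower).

-0.82 kPa

observer B: 683.8 mmHg = 91.1658 kPa.
Difference: 90.3460 − 91.1658 = -0.82 kPa.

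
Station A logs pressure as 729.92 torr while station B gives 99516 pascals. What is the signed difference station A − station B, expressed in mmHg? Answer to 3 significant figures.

-16.5 mmHg

station B: 99516 Pa = 746.431 mmHg.
Difference: 729.920 − 746.431 = -16.5 mmHg.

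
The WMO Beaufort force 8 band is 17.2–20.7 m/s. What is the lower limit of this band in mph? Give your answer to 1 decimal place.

17.2–20.7 m/s × 2.237 = 38.5–46.3 mph.

38.5 mph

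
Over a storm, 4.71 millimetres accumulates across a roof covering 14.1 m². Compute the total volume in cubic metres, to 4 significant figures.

0.06641 cubic metres

1 mm over 1 m² is 1 L, so volume = 4.71 × 14.1 = 66.411 L = 0.06641 m³.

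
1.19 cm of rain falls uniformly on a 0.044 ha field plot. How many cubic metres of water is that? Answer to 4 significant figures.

5.236 cubic metres

Depth: 1.19 cm × 10 = 11.9 mm.
Area: 0.044 ha = 440 m².
1 mm over 1 m² is 1 L, so volume = 11.9 × 440 = 5236 L = 5.236 m³.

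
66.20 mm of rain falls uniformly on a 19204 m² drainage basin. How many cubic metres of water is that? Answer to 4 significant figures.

1271 cubic metres

1 mm over 1 m² is 1 L, so volume = 66.2 × 19204 = 1271304.8 L = 1271 m³.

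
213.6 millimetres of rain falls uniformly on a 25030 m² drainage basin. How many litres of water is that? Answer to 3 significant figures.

5350000 litres

1 mm over 1 m² is 1 L, so volume = 213.6 × 25030 = 5346408 L ≈ 5350000 L.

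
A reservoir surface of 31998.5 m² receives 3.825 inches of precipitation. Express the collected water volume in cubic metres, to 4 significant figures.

Depth: 3.825 in × 25.4 = 97.155 mm.
1 mm over 1 m² is 1 L, so volume = 97.155 × 31998.5 = 3108814.3 L = 3109 m³.

3109 cubic metres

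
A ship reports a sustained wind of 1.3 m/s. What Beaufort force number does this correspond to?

1.3 m/s lies in the Beaufort 1 band (light air, 0.3–1.5 m/s).

Beaufort force 1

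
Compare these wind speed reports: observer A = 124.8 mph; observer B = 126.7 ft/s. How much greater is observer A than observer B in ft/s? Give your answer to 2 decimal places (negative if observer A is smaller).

observer A: 124.8 mph = 183.0400 ft/s.
Difference: 183.0400 − 126.7000 = 56.34 ft/s.

56.34 ft/s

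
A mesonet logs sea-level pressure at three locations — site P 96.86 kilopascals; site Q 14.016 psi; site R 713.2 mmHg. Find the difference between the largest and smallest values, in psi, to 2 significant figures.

site P: 96.86 kPa = 14.0484 psi.
site R: 713.2 mmHg = 13.7910 psi.
Spread: 14.0484 − 13.7910 = 0.26 psi.

0.26 psi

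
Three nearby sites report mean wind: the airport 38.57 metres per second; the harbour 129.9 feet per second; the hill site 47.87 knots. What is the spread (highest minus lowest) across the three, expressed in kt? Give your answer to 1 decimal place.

29.1 kt

the airport: 38.57 m/s = 74.974 kt.
the harbour: 129.9 ft/s = 76.964 kt.
Spread: 76.964 − 47.870 = 29.1 kt.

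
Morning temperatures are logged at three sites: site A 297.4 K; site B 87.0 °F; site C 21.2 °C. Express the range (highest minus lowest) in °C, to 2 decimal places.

site A: 297.4 K = 24.250 °C.
site B: 87.0 °F = 30.556 °C.
Spread: 30.556 − 21.200 = 9.356 °C.

9.36 °C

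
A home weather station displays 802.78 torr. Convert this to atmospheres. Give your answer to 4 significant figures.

1 mmHg = 0.00131579 atm, so 802.78 × 0.00131579 = 1.056 atm.

1.056 atm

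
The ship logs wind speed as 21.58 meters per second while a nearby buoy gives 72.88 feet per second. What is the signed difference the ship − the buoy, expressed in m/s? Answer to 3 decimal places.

the buoy: 72.88 ft/s = 22.21382 m/s.
Difference: 21.58000 − 22.21382 = -0.634 m/s.

-0.634 m/s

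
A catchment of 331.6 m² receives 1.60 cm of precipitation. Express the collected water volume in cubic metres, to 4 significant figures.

Depth: 1.60 cm × 10 = 16 mm.
1 mm over 1 m² is 1 L, so volume = 16 × 331.6 = 5305.6 L = 5.306 m³.

5.306 cubic metres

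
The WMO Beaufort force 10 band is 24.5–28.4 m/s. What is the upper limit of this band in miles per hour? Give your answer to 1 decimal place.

63.5 mph

24.5–28.4 m/s × 2.237 = 54.8–63.5 mph.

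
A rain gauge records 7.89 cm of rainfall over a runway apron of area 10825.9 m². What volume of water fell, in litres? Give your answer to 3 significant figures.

854000 litres

Depth: 7.89 cm × 10 = 78.9 mm.
1 mm over 1 m² is 1 L, so volume = 78.9 × 10825.9 = 854163.51 L ≈ 854000 L.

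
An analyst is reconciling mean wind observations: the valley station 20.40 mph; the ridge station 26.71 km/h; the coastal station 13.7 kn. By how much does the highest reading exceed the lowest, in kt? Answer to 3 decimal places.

the valley station: 20.40 mph = 17.72712 kt.
the ridge station: 26.71 km/h = 14.42225 kt.
Spread: 17.72712 − 13.70000 = 4.027 kt.

4.027 kt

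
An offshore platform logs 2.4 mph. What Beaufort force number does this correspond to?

2.4 mph = 1.1 m/s, which is Beaufort 1 (light air, 0.3–1.5 m/s).

Beaufort force 1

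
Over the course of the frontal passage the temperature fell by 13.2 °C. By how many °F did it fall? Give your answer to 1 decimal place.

23.8 °F

For a temperature change the 32° offset cancels: Δ°F = 13.2 × 1.8 = 23.8 °F.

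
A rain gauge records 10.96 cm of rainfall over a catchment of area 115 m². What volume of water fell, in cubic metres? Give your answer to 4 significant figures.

Depth: 10.96 cm × 10 = 109.6 mm.
1 mm over 1 m² is 1 L, so volume = 109.6 × 115 = 12604 L = 12.60 m³.

12.60 cubic metres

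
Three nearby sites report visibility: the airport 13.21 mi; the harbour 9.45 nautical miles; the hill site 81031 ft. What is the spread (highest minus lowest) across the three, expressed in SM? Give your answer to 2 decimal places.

the harbour: 9.45 nmi = 10.8749 SM.
the hill site: 81031 ft = 15.3468 SM.
Spread: 15.3468 − 10.8749 = 4.47 SM.

4.47 SM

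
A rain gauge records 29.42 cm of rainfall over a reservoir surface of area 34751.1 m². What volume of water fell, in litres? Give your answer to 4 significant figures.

10220000 litres

Depth: 29.42 cm × 10 = 294.2 mm.
1 mm over 1 m² is 1 L, so volume = 294.2 × 34751.1 = 10223774 L ≈ 10220000 L.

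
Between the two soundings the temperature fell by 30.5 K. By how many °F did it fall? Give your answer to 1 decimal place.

Converting a difference, only the 9/5 scale factor applies: Δ°F = 30.5 × 1.8 = 54.9 °F.

54.9 °F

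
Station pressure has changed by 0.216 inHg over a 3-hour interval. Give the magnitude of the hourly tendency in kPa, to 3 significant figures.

0.216 inHg / 3 h × 3.38639 kPa/inHg = 0.244 kPa/h.

0.244 kPa per hour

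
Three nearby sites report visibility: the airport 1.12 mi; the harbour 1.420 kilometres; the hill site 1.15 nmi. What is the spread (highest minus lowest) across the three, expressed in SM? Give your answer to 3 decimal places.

0.441 SM

the harbour: 1.420 km = 0.88235 SM.
the hill site: 1.15 nmi = 1.32340 SM.
Spread: 1.32340 − 0.88235 = 0.441 SM.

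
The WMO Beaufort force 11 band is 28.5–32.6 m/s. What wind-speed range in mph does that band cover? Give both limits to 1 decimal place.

28.5–32.6 m/s × 2.237 = 63.8–72.9 mph.

63.8 to 72.9 mph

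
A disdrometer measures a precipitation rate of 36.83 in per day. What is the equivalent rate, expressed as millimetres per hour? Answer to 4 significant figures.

38.98 mm/hour

36.83 in/day × 25.4 mm/in × 0.0416667 day/hour = 38.98 mm/hour.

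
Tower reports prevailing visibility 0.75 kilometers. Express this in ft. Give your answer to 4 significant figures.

1 km = 3280.84 ft, so 0.75 × 3280.84 = 2461 ft.

2461 ft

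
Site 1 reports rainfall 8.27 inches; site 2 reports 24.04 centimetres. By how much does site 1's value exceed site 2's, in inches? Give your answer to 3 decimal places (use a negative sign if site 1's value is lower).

site 2: 24.04 cm = 9.46457 in.
Difference: 8.27000 − 9.46457 = -1.195 in.

-1.195 in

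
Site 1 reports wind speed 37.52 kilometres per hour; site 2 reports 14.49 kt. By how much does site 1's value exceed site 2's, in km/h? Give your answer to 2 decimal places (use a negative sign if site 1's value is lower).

site 2: 14.49 kt = 26.8355 km/h.
Difference: 37.5200 − 26.8355 = 10.68 km/h.

10.68 km/h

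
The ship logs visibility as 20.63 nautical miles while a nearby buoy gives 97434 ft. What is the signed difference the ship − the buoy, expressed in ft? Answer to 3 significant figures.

the ship: 20.63 nmi = 125350.26 ft.
Difference: 125350.26 − 97434.00 = 27900 ft.

27900 ft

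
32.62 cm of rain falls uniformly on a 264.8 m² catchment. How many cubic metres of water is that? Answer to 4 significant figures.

Depth: 32.62 cm × 10 = 326.2 mm.
1 mm over 1 m² is 1 L, so volume = 326.2 × 264.8 = 86377.76 L = 86.38 m³.

86.38 cubic metres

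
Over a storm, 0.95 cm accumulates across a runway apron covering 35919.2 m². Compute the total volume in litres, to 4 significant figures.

Depth: 0.95 cm × 10 = 9.5 mm.
1 mm over 1 m² is 1 L, so volume = 9.5 × 35919.2 = 341232.4 L ≈ 341200 L.

341200 litres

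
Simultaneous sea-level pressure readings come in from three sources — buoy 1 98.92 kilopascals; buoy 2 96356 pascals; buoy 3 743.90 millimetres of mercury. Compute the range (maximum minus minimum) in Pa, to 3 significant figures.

2820 Pa

buoy 1: 98.92 kPa = 98920.00 Pa.
buoy 3: 743.90 mmHg = 99178.52 Pa.
Spread: 99178.52 − 96356.00 = 2820 Pa.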